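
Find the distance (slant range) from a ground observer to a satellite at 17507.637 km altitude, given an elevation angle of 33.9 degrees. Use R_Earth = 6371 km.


h = 17507.637 km, el = 33.9 deg
d = -R_E*sin(el) + sqrt((R_E*sin(el))^2 + 2*R_E*h + h^2)
d = -6371.0000*sin(0.5916666) + sqrt((6371.0000*0.5577451)^2 + 2*6371.0000*17507.637 + 17507.637^2)
d = 19732.3585 km

19732.3585 km


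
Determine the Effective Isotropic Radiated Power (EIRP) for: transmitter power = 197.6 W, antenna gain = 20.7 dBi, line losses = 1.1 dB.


Pt = 197.6 W = 22.9579 dBW
EIRP = Pt_dBW + Gt - losses = 22.9579 + 20.7 - 1.1 = 42.5579 dBW

42.5579 dBW


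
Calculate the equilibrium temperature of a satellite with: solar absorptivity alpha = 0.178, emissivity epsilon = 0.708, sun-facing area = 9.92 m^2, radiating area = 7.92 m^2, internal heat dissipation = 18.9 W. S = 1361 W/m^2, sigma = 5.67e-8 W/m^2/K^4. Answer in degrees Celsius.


Numerator = alpha*S*A_sun + Q_int = 0.178*1361*9.92 + 18.9 = 2422.0994 W
Denominator = eps*sigma*A_rad = 0.708*5.67e-8*7.92 = 3.1793731e-07 W/K^4
T^4 = 7.6181664e+09 K^4
T = 295.4355 K = 22.2855 C

22.2855 degrees Celsius


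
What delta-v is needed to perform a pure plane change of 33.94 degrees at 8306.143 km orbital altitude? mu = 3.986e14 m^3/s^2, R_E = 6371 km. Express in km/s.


r = 14677.1430 km = 1.4677143e+07 m
V = sqrt(mu/r) = 5211.3217 m/s
di = 33.94 deg = 0.5923647 rad
dV = 2*V*sin(di/2) = 2*5211.3217*sin(0.2961824)
dV = 3042.0668 m/s = 3.0421 km/s

3.0421 km/s


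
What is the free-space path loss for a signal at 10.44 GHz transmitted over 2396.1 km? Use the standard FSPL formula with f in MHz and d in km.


f = 10.44 GHz = 10440.0000 MHz
d = 2396.1 km
FSPL = 32.44 + 20*log10(10440.0000) + 20*log10(2396.1)
FSPL = 32.44 + 80.3740 + 67.5901
FSPL = 180.4041 dB

180.4041 dB


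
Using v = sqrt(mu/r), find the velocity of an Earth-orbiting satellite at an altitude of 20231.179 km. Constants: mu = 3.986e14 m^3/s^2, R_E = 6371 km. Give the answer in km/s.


r = R_E + alt = 6371.0 + 20231.179 = 26602.1790 km = 2.6602179e+07 m
v = sqrt(mu/r) = sqrt(3.986e14 / 2.6602179e+07) = 3870.8830 m/s = 3.8709 km/s

3.8709 km/s


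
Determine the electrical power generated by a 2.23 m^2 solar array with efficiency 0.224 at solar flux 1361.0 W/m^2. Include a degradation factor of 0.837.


P = area * eta * S * degradation
P = 2.23 * 0.224 * 1361.0 * 0.837
P = 569.0317 W

569.0317 W


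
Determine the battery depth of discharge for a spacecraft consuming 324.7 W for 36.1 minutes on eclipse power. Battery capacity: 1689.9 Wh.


E_used = P * t / 60 = 324.7 * 36.1 / 60 = 195.3612 Wh
DOD = E_used / E_total * 100 = 195.3612 / 1689.9 * 100
DOD = 11.5605 %

11.5605 %


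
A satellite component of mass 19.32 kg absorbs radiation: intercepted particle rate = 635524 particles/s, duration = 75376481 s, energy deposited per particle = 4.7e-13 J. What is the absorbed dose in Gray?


Total energy deposited = rate * time * E_per
  = 635524 * 75376481 * 4.7e-13 = 22.5147 J
Dose = E_total / mass = 22.5147 / 19.32
Dose = 1.1654 Gy

1.1654 Gy


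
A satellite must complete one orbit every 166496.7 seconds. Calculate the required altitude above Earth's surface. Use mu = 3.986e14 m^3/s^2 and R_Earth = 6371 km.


T = 166496.7 s
r = (mu*T^2/(4*pi^2))^(1/3) = (3.986e14 * 166496.7^2 / (4*pi^2))^(1/3)
r = 6.541283e+07 m = 65412.8301 km
alt = r - R_E = 65412.8301 - 6371 = 59041.8301 km

59041.8301 km


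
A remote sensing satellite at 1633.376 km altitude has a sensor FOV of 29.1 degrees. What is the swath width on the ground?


FOV = 29.1 deg = 0.5078908 rad
swath = 2 * alt * tan(FOV/2) = 2 * 1633.376 * tan(0.2539454)
swath = 2 * 1633.376 * 0.2595488
swath = 847.8816 km

847.8816 km


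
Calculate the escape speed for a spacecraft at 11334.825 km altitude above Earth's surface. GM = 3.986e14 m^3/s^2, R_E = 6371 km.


r = 6371.0 + 11334.825 = 17705.8250 km = 1.7705825e+07 m
v_esc = sqrt(2*mu/r) = sqrt(2*3.986e14 / 1.7705825e+07)
v_esc = 6710.0470 m/s = 6.7100 km/s

6.7100 km/s


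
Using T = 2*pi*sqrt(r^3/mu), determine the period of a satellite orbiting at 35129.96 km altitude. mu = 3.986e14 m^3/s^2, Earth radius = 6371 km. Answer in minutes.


r = 41500.9600 km = 4.150096e+07 m
T = 2*pi*sqrt(r^3/mu) = 2*pi*sqrt(7.1478335e+22 / 3.986e14)
T = 84139.2111 s = 1402.3202 min

1402.3202 minutes


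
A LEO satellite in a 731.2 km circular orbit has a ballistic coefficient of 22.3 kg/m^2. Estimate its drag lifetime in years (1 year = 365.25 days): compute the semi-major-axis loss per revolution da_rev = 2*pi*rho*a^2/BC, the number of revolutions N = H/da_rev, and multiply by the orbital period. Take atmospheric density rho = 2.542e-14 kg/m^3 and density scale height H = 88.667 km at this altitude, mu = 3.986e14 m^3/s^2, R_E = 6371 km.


a = R_E + alt = 7102.2000 km = 7.1022e+06 m
da_rev = 2*pi*rho*a^2/BC = 2*pi*2.542e-14*(7.1022e+06)^2/22.3 = 0.3612737 m per revolution
N = H/da_rev = 88667.0000 m / 0.3612737 m = 245428.8809 revolutions
P = 2*pi*sqrt(a^3/mu) = 5956.6292 s
lifetime = N*P = 245428.8809 * 5956.6292 = 1.4619288e+09 s = 16920.4727 days
years = 16920.4727 / 365.25 = 46.3257 years

46.3257 years


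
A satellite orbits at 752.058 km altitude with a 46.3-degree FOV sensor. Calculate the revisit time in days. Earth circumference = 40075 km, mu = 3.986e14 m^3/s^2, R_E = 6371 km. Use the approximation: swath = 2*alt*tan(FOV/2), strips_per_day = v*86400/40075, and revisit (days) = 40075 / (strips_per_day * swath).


swath = 2*752.058*tan(0.4040437) = 643.1118 km
v = sqrt(mu/r) = 7480.5823 m/s = 7.4806 km/s
strips/day = v*86400/40075 = 7.4806*86400/40075 = 16.1278
coverage/day = strips * swath = 16.1278 * 643.1118 = 10371.9904 km
revisit = 40075 / 10371.9904 = 3.8638 days

3.8638 days


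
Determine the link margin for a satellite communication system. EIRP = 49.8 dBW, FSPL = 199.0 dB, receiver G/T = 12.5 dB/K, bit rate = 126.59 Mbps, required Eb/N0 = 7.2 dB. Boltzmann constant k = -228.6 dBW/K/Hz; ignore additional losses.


C/N0 = EIRP - FSPL + G/T - k = 49.8 - 199.0 + 12.5 - (-228.6)
C/N0 = 91.9000 dB-Hz
R_b = 126.59 Mbps = 1.2659e+08 bps -> 10*log10(R_b) = 81.0240 dB-Hz
Eb/N0 = C/N0 - 10*log10(R_b) = 91.9000 - 81.0240 = 10.8760 dB
Margin = Eb/N0 - Eb/N0_req = 10.8760 - 7.2 = 3.6760 dB (link closes)

3.6760 dB


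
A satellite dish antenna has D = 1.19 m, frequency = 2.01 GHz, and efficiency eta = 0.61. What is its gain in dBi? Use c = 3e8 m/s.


lambda = c/f = 3e8 / 2.01e+09 = 0.1492537 m
G = eta*(pi*D/lambda)^2 = 0.61*(pi*1.19/0.1492537)^2
G = 382.7129 (linear)
G = 10*log10(382.7129) = 25.8287 dBi

25.8287 dBi


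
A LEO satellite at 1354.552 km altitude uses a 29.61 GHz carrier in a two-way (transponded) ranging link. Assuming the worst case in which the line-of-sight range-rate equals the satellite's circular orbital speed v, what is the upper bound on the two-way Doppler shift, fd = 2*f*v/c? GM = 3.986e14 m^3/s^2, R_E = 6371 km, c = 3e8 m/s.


r = 7.725552e+06 m
v = sqrt(mu/r) = 7182.9673 m/s (worst-case radial velocity)
f = 29.61 GHz = 2.961e+10 Hz
fd = 2*f*v/c = 2*2.961e+10*7182.9673/3.0e+08
fd = 1.4179177e+06 Hz

1.4179e+06 Hz


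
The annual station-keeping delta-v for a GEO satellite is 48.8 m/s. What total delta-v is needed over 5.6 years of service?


dV = rate * years = 48.8 * 5.6
dV = 273.2800 m/s

273.2800 m/s


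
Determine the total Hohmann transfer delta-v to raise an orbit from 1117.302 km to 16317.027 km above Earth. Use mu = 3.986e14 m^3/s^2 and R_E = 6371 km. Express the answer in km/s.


r1 = 7488.3020 km = 7.488302e+06 m
r2 = 22688.0270 km = 2.2688027e+07 m
dv1 = sqrt(mu/r1)*(sqrt(2*r2/(r1+r2)) - 1) = 1650.7136 m/s
dv2 = sqrt(mu/r2)*(1 - sqrt(2*r1/(r1+r2))) = 1238.6417 m/s
total dv = |dv1| + |dv2| = 1650.7136 + 1238.6417 = 2889.3554 m/s = 2.8894 km/s

2.8894 km/s


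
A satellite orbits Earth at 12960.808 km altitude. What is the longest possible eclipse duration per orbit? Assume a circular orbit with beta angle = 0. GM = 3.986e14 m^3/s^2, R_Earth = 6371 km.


r = 19331.8080 km
T = 445.8294 min
Eclipse fraction = arcsin(R_E/r)/pi = arcsin(6371.0000/19331.8080)/pi
= arcsin(0.3295605)/pi = 0.1069006
Eclipse duration = 0.1069006 * 445.8294 = 47.6594 min

47.6594 minutes


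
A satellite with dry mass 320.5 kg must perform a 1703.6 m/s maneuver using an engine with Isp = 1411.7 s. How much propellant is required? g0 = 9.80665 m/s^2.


ve = Isp * g0 = 1411.7 * 9.80665 = 13844.047805 m/s
mass ratio = exp(dv/ve) = exp(1703.6/13844.047805) = 1.13094831
m_prop = m_dry * (mr - 1) = 320.5 * (1.13094831 - 1)
m_prop = 41.9689 kg

41.9689 kg


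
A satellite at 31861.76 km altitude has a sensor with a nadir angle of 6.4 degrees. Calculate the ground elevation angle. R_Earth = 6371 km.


r = R_E + alt = 38232.7600 km
Law of sines in the satellite / Earth-center / ground-point triangle:
  sin(nadir)/R_E = sin(90 + el)/r  =>  cos(el) = (r/R_E)*sin(nadir)
cos(el) = (38232.7600 / 6371.0000) * sin(6.4 deg) = 0.6689319
el = arccos(0.6689319) = 48.0153 deg
(Earth-central angle = 90 - nadir - el = 35.5847 deg)

48.0153 degrees


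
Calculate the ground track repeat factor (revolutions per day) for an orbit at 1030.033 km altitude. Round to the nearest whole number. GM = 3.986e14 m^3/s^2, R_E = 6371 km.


r = 7.401033e+06 m
T = 2*pi*sqrt(r^3/mu) = 6336.5043 s = 105.6084 min
revs/day = 1440 / 105.6084 = 13.6353
Rounded: 14 revolutions per day

14 revolutions per day


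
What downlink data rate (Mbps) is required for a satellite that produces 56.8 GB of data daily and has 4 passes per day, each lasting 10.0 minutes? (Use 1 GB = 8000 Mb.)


total contact time = 4 * 10.0 * 60 = 2400.0000 s
data = 56.8 GB = 454400.0000 Mb
rate = 454400.0000 / 2400.0000 = 189.3333 Mbps

189.3333 Mbps


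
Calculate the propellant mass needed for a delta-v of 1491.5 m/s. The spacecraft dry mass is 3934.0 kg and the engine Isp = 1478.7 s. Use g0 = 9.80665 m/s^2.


ve = Isp * g0 = 1478.7 * 9.80665 = 14501.093355 m/s
mass ratio = exp(dv/ve) = exp(1491.5/14501.093355) = 1.10832993
m_prop = m_dry * (mr - 1) = 3934.0 * (1.10832993 - 1)
m_prop = 426.1699 kg

426.1699 kg


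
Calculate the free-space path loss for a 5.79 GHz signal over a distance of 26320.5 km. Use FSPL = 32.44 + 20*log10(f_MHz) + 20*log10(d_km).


f = 5.79 GHz = 5790.0000 MHz
d = 26320.5 km
FSPL = 32.44 + 20*log10(5790.0000) + 20*log10(26320.5)
FSPL = 32.44 + 75.2536 + 88.4059
FSPL = 196.0995 dB

196.0995 dB


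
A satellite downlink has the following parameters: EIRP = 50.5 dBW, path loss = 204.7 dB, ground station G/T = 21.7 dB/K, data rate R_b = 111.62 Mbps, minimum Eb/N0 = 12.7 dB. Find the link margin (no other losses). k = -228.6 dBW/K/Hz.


C/N0 = EIRP - FSPL + G/T - k = 50.5 - 204.7 + 21.7 - (-228.6)
C/N0 = 96.1000 dB-Hz
R_b = 111.62 Mbps = 1.1162e+08 bps -> 10*log10(R_b) = 80.4774 dB-Hz
Eb/N0 = C/N0 - 10*log10(R_b) = 96.1000 - 80.4774 = 15.6226 dB
Margin = Eb/N0 - Eb/N0_req = 15.6226 - 12.7 = 2.9226 dB (link closes)

2.9226 dB


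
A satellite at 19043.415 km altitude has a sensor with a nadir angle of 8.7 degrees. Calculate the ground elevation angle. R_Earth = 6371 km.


r = R_E + alt = 25414.4150 km
Law of sines in the satellite / Earth-center / ground-point triangle:
  sin(nadir)/R_E = sin(90 + el)/r  =>  cos(el) = (r/R_E)*sin(nadir)
cos(el) = (25414.4150 / 6371.0000) * sin(8.7 deg) = 0.6033912
el = arccos(0.6033912) = 52.8868 deg
(Earth-central angle = 90 - nadir - el = 28.4132 deg)

52.8868 degrees


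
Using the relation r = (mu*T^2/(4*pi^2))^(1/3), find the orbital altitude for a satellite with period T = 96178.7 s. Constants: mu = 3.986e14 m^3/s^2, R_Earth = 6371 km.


T = 96178.7 s
r = (mu*T^2/(4*pi^2))^(1/3) = (3.986e14 * 96178.7^2 / (4*pi^2))^(1/3)
r = 4.5371011e+07 m = 45371.0107 km
alt = r - R_E = 45371.0107 - 6371 = 39000.0107 km

39000.0107 km


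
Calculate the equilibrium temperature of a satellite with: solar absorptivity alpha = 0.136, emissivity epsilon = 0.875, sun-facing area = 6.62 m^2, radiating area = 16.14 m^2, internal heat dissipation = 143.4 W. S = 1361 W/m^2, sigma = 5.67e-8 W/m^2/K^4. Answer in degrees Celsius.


Numerator = alpha*S*A_sun + Q_int = 0.136*1361*6.62 + 143.4 = 1368.7355 W
Denominator = eps*sigma*A_rad = 0.875*5.67e-8*16.14 = 8.0074575e-07 W/K^4
T^4 = 1.709326e+09 K^4
T = 203.3322 K = -69.8178 C

-69.8178 degrees Celsius


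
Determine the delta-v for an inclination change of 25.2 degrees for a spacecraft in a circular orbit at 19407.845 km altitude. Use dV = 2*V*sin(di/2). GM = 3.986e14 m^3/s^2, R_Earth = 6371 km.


r = 25778.8450 km = 2.5778845e+07 m
V = sqrt(mu/r) = 3932.2120 m/s
di = 25.2 deg = 0.439823 rad
dV = 2*V*sin(di/2) = 2*3932.2120*sin(0.2199115)
dV = 1715.5709 m/s = 1.7156 km/s

1.7156 km/s


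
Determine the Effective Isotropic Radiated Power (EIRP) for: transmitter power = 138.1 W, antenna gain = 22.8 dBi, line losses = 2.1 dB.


Pt = 138.1 W = 21.4019 dBW
EIRP = Pt_dBW + Gt - losses = 21.4019 + 22.8 - 2.1 = 42.1019 dBW

42.1019 dBW


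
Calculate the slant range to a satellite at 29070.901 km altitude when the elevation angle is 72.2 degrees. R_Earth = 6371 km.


h = 29070.901 km, el = 72.2 deg
d = -R_E*sin(el) + sqrt((R_E*sin(el))^2 + 2*R_E*h + h^2)
d = -6371.0000*sin(1.2601) + sqrt((6371.0000*0.9521294)^2 + 2*6371.0000*29070.901 + 29070.901^2)
d = 29322.3329 km

29322.3329 km


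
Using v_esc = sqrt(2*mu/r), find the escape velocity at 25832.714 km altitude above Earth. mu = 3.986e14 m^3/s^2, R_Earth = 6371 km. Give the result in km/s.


r = 6371.0 + 25832.714 = 32203.7140 km = 3.2203714e+07 m
v_esc = sqrt(2*mu/r) = sqrt(2*3.986e14 / 3.2203714e+07)
v_esc = 4975.4305 m/s = 4.9754 km/s

4.9754 km/s


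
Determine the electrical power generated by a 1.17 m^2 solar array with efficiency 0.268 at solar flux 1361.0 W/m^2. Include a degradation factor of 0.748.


P = area * eta * S * degradation
P = 1.17 * 0.268 * 1361.0 * 0.748
P = 319.2129 W

319.2129 W


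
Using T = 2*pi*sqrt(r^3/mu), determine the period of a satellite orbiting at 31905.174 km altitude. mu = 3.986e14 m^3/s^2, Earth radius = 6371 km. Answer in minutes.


r = 38276.1740 km = 3.8276174e+07 m
T = 2*pi*sqrt(r^3/mu) = 2*pi*sqrt(5.6077102e+22 / 3.986e14)
T = 74525.3461 s = 1242.0891 min

1242.0891 minutes


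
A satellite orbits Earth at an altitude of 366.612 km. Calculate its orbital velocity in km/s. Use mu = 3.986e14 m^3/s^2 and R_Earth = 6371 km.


r = R_E + alt = 6371.0 + 366.612 = 6737.6120 km = 6.737612e+06 m
v = sqrt(mu/r) = sqrt(3.986e14 / 6.737612e+06) = 7691.5815 m/s = 7.6916 km/s

7.6916 km/s


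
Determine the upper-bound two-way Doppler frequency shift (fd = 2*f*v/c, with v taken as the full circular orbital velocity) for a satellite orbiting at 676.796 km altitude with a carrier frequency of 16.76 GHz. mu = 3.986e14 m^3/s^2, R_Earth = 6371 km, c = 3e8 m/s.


r = 7.047796e+06 m
v = sqrt(mu/r) = 7520.4181 m/s (worst-case radial velocity)
f = 16.76 GHz = 1.676e+10 Hz
fd = 2*f*v/c = 2*1.676e+10*7520.4181/3.0e+08
fd = 840281.3800 Hz

840281.3800 Hz


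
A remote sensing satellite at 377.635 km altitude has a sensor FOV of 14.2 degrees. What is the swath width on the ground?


FOV = 14.2 deg = 0.2478368 rad
swath = 2 * alt * tan(FOV/2) = 2 * 377.635 * tan(0.1239184)
swath = 2 * 377.635 * 0.1245566
swath = 94.0739 km

94.0739 km


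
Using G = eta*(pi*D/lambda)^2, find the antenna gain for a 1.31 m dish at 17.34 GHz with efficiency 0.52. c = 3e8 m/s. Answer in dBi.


lambda = c/f = 3e8 / 1.734e+10 = 0.01730104 m
G = eta*(pi*D/lambda)^2 = 0.52*(pi*1.31/0.01730104)^2
G = 29423.9760 (linear)
G = 10*log10(29423.9760) = 44.6870 dBi

44.6870 dBi


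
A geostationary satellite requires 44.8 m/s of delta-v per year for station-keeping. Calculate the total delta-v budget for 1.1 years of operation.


dV = rate * years = 44.8 * 1.1
dV = 49.2800 m/s

49.2800 m/s


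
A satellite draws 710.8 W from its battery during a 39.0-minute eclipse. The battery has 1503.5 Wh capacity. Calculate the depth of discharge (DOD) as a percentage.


E_used = P * t / 60 = 710.8 * 39.0 / 60 = 462.0200 Wh
DOD = E_used / E_total * 100 = 462.0200 / 1503.5 * 100
DOD = 30.7296 %

30.7296 %


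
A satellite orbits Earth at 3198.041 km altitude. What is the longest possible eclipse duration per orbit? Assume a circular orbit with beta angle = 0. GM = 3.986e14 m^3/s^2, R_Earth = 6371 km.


r = 9569.0410 km
T = 155.2611 min
Eclipse fraction = arcsin(R_E/r)/pi = arcsin(6371.0000/9569.0410)/pi
= arcsin(0.6657929)/pi = 0.2319066
Eclipse duration = 0.2319066 * 155.2611 = 36.0061 min

36.0061 minutes


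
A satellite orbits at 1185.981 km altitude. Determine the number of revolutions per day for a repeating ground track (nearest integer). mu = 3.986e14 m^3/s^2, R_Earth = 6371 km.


r = 7.556981e+06 m
T = 2*pi*sqrt(r^3/mu) = 6537.8314 s = 108.9639 min
revs/day = 1440 / 108.9639 = 13.2154
Rounded: 13 revolutions per day

13 revolutions per day


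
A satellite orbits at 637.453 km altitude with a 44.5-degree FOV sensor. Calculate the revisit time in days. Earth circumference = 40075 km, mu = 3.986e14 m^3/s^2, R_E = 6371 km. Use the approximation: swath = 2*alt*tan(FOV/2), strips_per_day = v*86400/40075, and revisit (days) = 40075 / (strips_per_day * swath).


swath = 2*637.453*tan(0.3883358) = 521.5778 km
v = sqrt(mu/r) = 7541.4970 m/s = 7.5415 km/s
strips/day = v*86400/40075 = 7.5415*86400/40075 = 16.2591
coverage/day = strips * swath = 16.2591 * 521.5778 = 8480.4107 km
revisit = 40075 / 8480.4107 = 4.7256 days

4.7256 days


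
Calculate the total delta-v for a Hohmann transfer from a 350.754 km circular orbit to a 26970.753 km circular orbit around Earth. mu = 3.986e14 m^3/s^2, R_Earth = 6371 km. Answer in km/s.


r1 = 6721.7540 km = 6.721754e+06 m
r2 = 33341.7530 km = 3.3341753e+07 m
dv1 = sqrt(mu/r1)*(sqrt(2*r2/(r1+r2)) - 1) = 2234.2181 m/s
dv2 = sqrt(mu/r2)*(1 - sqrt(2*r1/(r1+r2))) = 1454.7114 m/s
total dv = |dv1| + |dv2| = 2234.2181 + 1454.7114 = 3688.9295 m/s = 3.6889 km/s

3.6889 km/s


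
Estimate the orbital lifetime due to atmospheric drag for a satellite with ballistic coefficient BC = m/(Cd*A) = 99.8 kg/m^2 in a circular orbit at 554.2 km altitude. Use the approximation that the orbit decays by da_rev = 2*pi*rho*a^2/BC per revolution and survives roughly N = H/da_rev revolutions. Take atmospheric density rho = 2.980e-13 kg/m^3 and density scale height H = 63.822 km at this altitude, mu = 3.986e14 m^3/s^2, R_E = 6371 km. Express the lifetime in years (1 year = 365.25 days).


a = R_E + alt = 6925.2000 km = 6.9252e+06 m
da_rev = 2*pi*rho*a^2/BC = 2*pi*2.980e-13*(6.9252e+06)^2/99.8 = 0.899767354 m per revolution
N = H/da_rev = 63822.0000 m / 0.899767354 m = 70931.6688 revolutions
P = 2*pi*sqrt(a^3/mu) = 5735.3470 s
lifetime = N*P = 70931.6688 * 5735.3470 = 4.0681774e+08 s = 4708.5386 days
years = 4708.5386 / 365.25 = 12.8913 years

12.8913 years


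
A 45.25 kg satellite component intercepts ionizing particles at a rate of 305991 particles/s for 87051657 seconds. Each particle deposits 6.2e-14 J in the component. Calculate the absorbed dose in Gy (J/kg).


Total energy deposited = rate * time * E_per
  = 305991 * 87051657 * 6.2e-14 = 1.6515 J
Dose = E_total / mass = 1.6515 / 45.25
Dose = 0.03649714 Gy

0.0365 Gy


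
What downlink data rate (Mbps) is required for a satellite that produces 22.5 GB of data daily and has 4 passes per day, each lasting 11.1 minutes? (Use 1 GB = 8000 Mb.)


total contact time = 4 * 11.1 * 60 = 2664.0000 s
data = 22.5 GB = 180000.0000 Mb
rate = 180000.0000 / 2664.0000 = 67.5676 Mbps

67.5676 Mbps


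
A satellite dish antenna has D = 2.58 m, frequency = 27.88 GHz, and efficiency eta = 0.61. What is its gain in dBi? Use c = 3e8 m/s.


lambda = c/f = 3e8 / 2.788e+10 = 0.0107604 m
G = eta*(pi*D/lambda)^2 = 0.61*(pi*2.58/0.0107604)^2
G = 346108.3060 (linear)
G = 10*log10(346108.3060) = 55.3921 dBi

55.3921 dBi


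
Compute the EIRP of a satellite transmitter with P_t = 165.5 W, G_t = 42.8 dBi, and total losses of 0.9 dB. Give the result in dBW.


Pt = 165.5 W = 22.1880 dBW
EIRP = Pt_dBW + Gt - losses = 22.1880 + 42.8 - 0.9 = 64.0880 dBW

64.0880 dBW


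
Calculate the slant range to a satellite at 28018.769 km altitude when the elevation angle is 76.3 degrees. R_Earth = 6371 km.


h = 28018.769 km, el = 76.3 deg
d = -R_E*sin(el) + sqrt((R_E*sin(el))^2 + 2*R_E*h + h^2)
d = -6371.0000*sin(1.3317) + sqrt((6371.0000*0.9715491)^2 + 2*6371.0000*28018.769 + 28018.769^2)
d = 28166.9112 km

28166.9112 km


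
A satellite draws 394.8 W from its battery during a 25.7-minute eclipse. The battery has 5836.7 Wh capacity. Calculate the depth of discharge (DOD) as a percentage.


E_used = P * t / 60 = 394.8 * 25.7 / 60 = 169.1060 Wh
DOD = E_used / E_total * 100 = 169.1060 / 5836.7 * 100
DOD = 2.8973 %

2.8973 %


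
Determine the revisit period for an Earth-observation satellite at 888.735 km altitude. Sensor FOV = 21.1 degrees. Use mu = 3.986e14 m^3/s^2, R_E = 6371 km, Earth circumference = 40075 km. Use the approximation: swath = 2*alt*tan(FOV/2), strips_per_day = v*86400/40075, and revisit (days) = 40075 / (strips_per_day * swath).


swath = 2*888.735*tan(0.1841322) = 331.0393 km
v = sqrt(mu/r) = 7409.8303 m/s = 7.4098 km/s
strips/day = v*86400/40075 = 7.4098*86400/40075 = 15.9753
coverage/day = strips * swath = 15.9753 * 331.0393 = 5288.4450 km
revisit = 40075 / 5288.4450 = 7.5778 days

7.5778 days


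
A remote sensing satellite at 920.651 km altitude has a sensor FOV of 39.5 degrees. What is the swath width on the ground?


FOV = 39.5 deg = 0.6894051 rad
swath = 2 * alt * tan(FOV/2) = 2 * 920.651 * tan(0.3447025)
swath = 2 * 920.651 * 0.3590367
swath = 661.0950 km

661.0950 km


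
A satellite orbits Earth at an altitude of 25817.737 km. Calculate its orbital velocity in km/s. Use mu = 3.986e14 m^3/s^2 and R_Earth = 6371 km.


r = R_E + alt = 6371.0 + 25817.737 = 32188.7370 km = 3.2188737e+07 m
v = sqrt(mu/r) = sqrt(3.986e14 / 3.2188737e+07) = 3518.9790 m/s = 3.5190 km/s

3.5190 km/s


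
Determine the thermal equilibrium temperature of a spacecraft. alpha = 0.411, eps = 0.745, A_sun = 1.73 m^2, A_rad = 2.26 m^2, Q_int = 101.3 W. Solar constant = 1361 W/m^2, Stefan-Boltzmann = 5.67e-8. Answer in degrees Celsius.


Numerator = alpha*S*A_sun + Q_int = 0.411*1361*1.73 + 101.3 = 1069.0118 W
Denominator = eps*sigma*A_rad = 0.745*5.67e-8*2.26 = 9.546579e-08 W/K^4
T^4 = 1.1197852e+10 K^4
T = 325.2997 K = 52.1497 C

52.1497 degrees Celsius


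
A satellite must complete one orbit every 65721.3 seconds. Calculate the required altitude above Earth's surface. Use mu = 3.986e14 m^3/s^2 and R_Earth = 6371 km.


T = 65721.3 s
r = (mu*T^2/(4*pi^2))^(1/3) = (3.986e14 * 65721.3^2 / (4*pi^2))^(1/3)
r = 3.519897e+07 m = 35198.9695 km
alt = r - R_E = 35198.9695 - 6371 = 28827.9695 km

28827.9695 km


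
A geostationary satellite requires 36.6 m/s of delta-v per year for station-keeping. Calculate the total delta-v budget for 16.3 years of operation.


dV = rate * years = 36.6 * 16.3
dV = 596.5800 m/s

596.5800 m/s


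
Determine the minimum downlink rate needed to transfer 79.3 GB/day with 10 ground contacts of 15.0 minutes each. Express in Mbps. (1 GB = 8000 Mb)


total contact time = 10 * 15.0 * 60 = 9000.0000 s
data = 79.3 GB = 634400.0000 Mb
rate = 634400.0000 / 9000.0000 = 70.4889 Mbps

70.4889 Mbps


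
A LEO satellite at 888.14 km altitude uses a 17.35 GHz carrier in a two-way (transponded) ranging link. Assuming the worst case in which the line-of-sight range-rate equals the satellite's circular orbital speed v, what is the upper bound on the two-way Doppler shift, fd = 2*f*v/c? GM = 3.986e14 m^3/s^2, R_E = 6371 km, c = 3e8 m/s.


r = 7.25914e+06 m
v = sqrt(mu/r) = 7410.1340 m/s (worst-case radial velocity)
f = 17.35 GHz = 1.735e+10 Hz
fd = 2*f*v/c = 2*1.735e+10*7410.1340/3.0e+08
fd = 857105.4983 Hz

857105.4983 Hz


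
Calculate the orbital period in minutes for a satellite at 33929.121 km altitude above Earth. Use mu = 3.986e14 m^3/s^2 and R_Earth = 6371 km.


r = 40300.1210 km = 4.0300121e+07 m
T = 2*pi*sqrt(r^3/mu) = 2*pi*sqrt(6.5451417e+22 / 3.986e14)
T = 80513.8782 s = 1341.8980 min

1341.8980 minutes


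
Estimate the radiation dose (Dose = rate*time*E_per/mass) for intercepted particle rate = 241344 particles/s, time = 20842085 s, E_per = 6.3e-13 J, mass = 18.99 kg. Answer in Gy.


Total energy deposited = rate * time * E_per
  = 241344 * 20842085 * 6.3e-13 = 3.1690 J
Dose = E_total / mass = 3.1690 / 18.99
Dose = 0.1668758 Gy

0.1669 Gy


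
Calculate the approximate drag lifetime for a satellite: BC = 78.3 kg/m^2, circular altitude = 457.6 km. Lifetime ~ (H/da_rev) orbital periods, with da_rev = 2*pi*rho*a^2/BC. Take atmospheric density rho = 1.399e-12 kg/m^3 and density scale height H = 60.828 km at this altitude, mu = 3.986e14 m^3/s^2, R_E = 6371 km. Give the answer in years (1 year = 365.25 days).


a = R_E + alt = 6828.6000 km = 6.8286e+06 m
da_rev = 2*pi*rho*a^2/BC = 2*pi*1.399e-12*(6.8286e+06)^2/78.3 = 5.234789 m per revolution
N = H/da_rev = 60828.0000 m / 5.234789 m = 11619.9529 revolutions
P = 2*pi*sqrt(a^3/mu) = 5615.7625 s
lifetime = N*P = 11619.9529 * 5615.7625 = 6.5254896e+07 s = 755.2650 days
years = 755.2650 / 365.25 = 2.0678 years

2.0678 years


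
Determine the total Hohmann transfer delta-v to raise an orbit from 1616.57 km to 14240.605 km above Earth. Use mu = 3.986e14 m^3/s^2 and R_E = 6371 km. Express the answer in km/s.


r1 = 7987.5700 km = 7.98757e+06 m
r2 = 20611.6050 km = 2.0611605e+07 m
dv1 = sqrt(mu/r1)*(sqrt(2*r2/(r1+r2)) - 1) = 1416.9913 m/s
dv2 = sqrt(mu/r2)*(1 - sqrt(2*r1/(r1+r2))) = 1110.8830 m/s
total dv = |dv1| + |dv2| = 1416.9913 + 1110.8830 = 2527.8742 m/s = 2.5279 km/s

2.5279 km/s


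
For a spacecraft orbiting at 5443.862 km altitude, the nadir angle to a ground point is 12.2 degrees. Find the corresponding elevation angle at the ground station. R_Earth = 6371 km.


r = R_E + alt = 11814.8620 km
Law of sines in the satellite / Earth-center / ground-point triangle:
  sin(nadir)/R_E = sin(90 + el)/r  =>  cos(el) = (r/R_E)*sin(nadir)
cos(el) = (11814.8620 / 6371.0000) * sin(12.2 deg) = 0.3918966
el = arccos(0.3918966) = 66.9274 deg
(Earth-central angle = 90 - nadir - el = 10.8726 deg)

66.9274 degrees


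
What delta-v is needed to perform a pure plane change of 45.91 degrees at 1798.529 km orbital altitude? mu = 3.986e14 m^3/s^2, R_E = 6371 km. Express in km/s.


r = 8169.5290 km = 8.169529e+06 m
V = sqrt(mu/r) = 6985.0599 m/s
di = 45.91 deg = 0.8012807 rad
dV = 2*V*sin(di/2) = 2*6985.0599*sin(0.4006403)
dV = 5448.4592 m/s = 5.4485 km/s

5.4485 km/s


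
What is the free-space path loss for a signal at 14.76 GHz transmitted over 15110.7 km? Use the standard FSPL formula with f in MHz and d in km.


f = 14.76 GHz = 14760.0000 MHz
d = 15110.7 km
FSPL = 32.44 + 20*log10(14760.0000) + 20*log10(15110.7)
FSPL = 32.44 + 83.3817 + 83.5857
FSPL = 199.4074 dB

199.4074 dB


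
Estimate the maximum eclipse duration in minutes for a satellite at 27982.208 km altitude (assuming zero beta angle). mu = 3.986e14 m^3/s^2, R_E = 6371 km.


r = 34353.2080 km
T = 1056.1143 min
Eclipse fraction = arcsin(R_E/r)/pi = arcsin(6371.0000/34353.2080)/pi
= arcsin(0.1854558)/pi = 0.05937614
Eclipse duration = 0.05937614 * 1056.1143 = 62.7080 min

62.7080 minutes


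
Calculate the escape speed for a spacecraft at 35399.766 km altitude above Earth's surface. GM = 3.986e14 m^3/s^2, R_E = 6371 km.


r = 6371.0 + 35399.766 = 41770.7660 km = 4.1770766e+07 m
v_esc = sqrt(2*mu/r) = sqrt(2*3.986e14 / 4.1770766e+07)
v_esc = 4368.6517 m/s = 4.3687 km/s

4.3687 km/s


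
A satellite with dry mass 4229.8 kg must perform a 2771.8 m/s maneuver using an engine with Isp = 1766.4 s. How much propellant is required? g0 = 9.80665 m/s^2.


ve = Isp * g0 = 1766.4 * 9.80665 = 17322.466560 m/s
mass ratio = exp(dv/ve) = exp(2771.8/17322.466560) = 1.17352478
m_prop = m_dry * (mr - 1) = 4229.8 * (1.17352478 - 1)
m_prop = 733.9751 kg

733.9751 kg


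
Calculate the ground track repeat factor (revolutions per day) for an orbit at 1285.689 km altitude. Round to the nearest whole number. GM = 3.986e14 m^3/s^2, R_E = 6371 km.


r = 7.656689e+06 m
T = 2*pi*sqrt(r^3/mu) = 6667.6490 s = 111.1275 min
revs/day = 1440 / 111.1275 = 12.9581
Rounded: 13 revolutions per day

13 revolutions per day


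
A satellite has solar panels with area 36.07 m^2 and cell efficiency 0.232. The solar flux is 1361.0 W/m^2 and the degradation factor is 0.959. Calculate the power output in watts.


P = area * eta * S * degradation
P = 36.07 * 0.232 * 1361.0 * 0.959
P = 10922.2185 W

10922.2185 W


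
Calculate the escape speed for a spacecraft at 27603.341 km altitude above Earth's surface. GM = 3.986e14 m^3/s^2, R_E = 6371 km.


r = 6371.0 + 27603.341 = 33974.3410 km = 3.3974341e+07 m
v_esc = sqrt(2*mu/r) = sqrt(2*3.986e14 / 3.3974341e+07)
v_esc = 4844.0445 m/s = 4.8440 km/s

4.8440 km/s


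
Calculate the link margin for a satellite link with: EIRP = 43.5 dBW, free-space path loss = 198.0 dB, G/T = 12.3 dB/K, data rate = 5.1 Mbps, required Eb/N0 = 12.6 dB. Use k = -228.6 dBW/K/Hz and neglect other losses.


C/N0 = EIRP - FSPL + G/T - k = 43.5 - 198.0 + 12.3 - (-228.6)
C/N0 = 86.4000 dB-Hz
R_b = 5.1 Mbps = 5.1e+06 bps -> 10*log10(R_b) = 67.0757 dB-Hz
Eb/N0 = C/N0 - 10*log10(R_b) = 86.4000 - 67.0757 = 19.3243 dB
Margin = Eb/N0 - Eb/N0_req = 19.3243 - 12.6 = 6.7243 dB (link closes)

6.7243 dB


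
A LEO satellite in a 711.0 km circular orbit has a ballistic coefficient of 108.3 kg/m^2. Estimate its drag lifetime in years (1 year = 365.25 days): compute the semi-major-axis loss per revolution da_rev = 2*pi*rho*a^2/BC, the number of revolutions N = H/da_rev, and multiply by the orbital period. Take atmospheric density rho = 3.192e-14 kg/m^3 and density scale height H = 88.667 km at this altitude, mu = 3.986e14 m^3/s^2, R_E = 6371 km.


a = R_E + alt = 7082.0000 km = 7.082e+06 m
da_rev = 2*pi*rho*a^2/BC = 2*pi*3.192e-14*(7.082e+06)^2/108.3 = 0.092880841 m per revolution
N = H/da_rev = 88667.0000 m / 0.092880841 m = 954631.7520 revolutions
P = 2*pi*sqrt(a^3/mu) = 5931.2346 s
lifetime = N*P = 954631.7520 * 5931.2346 = 5.6621449e+09 s = 65534.0846 days
years = 65534.0846 / 365.25 = 179.4225 years

179.4225 years


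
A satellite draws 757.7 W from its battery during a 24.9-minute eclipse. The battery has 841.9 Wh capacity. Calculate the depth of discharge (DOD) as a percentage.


E_used = P * t / 60 = 757.7 * 24.9 / 60 = 314.4455 Wh
DOD = E_used / E_total * 100 = 314.4455 / 841.9 * 100
DOD = 37.3495 %

37.3495 %


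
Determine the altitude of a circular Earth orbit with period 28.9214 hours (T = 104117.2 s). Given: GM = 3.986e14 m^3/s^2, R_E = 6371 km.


T = 104117.2 s
r = (mu*T^2/(4*pi^2))^(1/3) = (3.986e14 * 104117.2^2 / (4*pi^2))^(1/3)
r = 4.7834456e+07 m = 47834.4560 km
alt = r - R_E = 47834.4560 - 6371 = 41463.4560 km

41463.4560 km


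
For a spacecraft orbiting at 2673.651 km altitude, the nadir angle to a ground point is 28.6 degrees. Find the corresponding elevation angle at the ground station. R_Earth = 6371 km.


r = R_E + alt = 9044.6510 km
Law of sines in the satellite / Earth-center / ground-point triangle:
  sin(nadir)/R_E = sin(90 + el)/r  =>  cos(el) = (r/R_E)*sin(nadir)
cos(el) = (9044.6510 / 6371.0000) * sin(28.6 deg) = 0.6795795
el = arccos(0.6795795) = 47.1892 deg
(Earth-central angle = 90 - nadir - el = 14.2108 deg)

47.1892 degrees


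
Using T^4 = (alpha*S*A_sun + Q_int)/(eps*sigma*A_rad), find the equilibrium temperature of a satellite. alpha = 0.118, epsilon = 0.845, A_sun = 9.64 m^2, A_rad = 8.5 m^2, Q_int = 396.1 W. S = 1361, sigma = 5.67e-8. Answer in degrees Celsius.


Numerator = alpha*S*A_sun + Q_int = 0.118*1361*9.64 + 396.1 = 1944.2647 W
Denominator = eps*sigma*A_rad = 0.845*5.67e-8*8.5 = 4.0724775e-07 W/K^4
T^4 = 4.7741571e+09 K^4
T = 262.8598 K = -10.2902 C

-10.2902 degrees Celsius


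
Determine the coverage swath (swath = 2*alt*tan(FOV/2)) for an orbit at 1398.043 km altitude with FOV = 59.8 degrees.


FOV = 59.8 deg = 1.0437 rad
swath = 2 * alt * tan(FOV/2) = 2 * 1398.043 * tan(0.5218534)
swath = 2 * 1398.043 * 0.5750255
swath = 1607.8208 km

1607.8208 km


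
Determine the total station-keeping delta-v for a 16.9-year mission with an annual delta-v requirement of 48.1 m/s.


dV = rate * years = 48.1 * 16.9
dV = 812.8900 m/s

812.8900 m/s


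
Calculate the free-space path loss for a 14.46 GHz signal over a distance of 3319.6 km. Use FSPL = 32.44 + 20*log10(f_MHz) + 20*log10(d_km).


f = 14.46 GHz = 14460.0000 MHz
d = 3319.6 km
FSPL = 32.44 + 20*log10(14460.0000) + 20*log10(3319.6)
FSPL = 32.44 + 83.2034 + 70.4217
FSPL = 186.0651 dB

186.0651 dB


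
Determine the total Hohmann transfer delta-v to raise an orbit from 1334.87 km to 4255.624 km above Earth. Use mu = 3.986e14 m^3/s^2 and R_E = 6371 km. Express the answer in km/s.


r1 = 7705.8700 km = 7.70587e+06 m
r2 = 10626.6240 km = 1.0626624e+07 m
dv1 = sqrt(mu/r1)*(sqrt(2*r2/(r1+r2)) - 1) = 551.7645 m/s
dv2 = sqrt(mu/r2)*(1 - sqrt(2*r1/(r1+r2))) = 509.0357 m/s
total dv = |dv1| + |dv2| = 551.7645 + 509.0357 = 1060.8002 m/s = 1.0608 km/s

1.0608 km/s


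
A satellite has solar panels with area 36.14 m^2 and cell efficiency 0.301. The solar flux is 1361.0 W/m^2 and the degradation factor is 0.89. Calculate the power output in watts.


P = area * eta * S * degradation
P = 36.14 * 0.301 * 1361.0 * 0.89
P = 13176.5822 W

13176.5822 W


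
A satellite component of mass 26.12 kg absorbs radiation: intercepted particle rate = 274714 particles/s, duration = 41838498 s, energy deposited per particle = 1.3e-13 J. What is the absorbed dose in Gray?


Total energy deposited = rate * time * E_per
  = 274714 * 41838498 * 1.3e-13 = 1.4942 J
Dose = E_total / mass = 1.4942 / 26.12
Dose = 0.05720409 Gy

0.0572 Gy


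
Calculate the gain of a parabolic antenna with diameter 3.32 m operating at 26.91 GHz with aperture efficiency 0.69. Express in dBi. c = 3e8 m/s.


lambda = c/f = 3e8 / 2.691e+10 = 0.01114827 m
G = eta*(pi*D/lambda)^2 = 0.69*(pi*3.32/0.01114827)^2
G = 603962.3825 (linear)
G = 10*log10(603962.3825) = 57.8101 dBi

57.8101 dBi


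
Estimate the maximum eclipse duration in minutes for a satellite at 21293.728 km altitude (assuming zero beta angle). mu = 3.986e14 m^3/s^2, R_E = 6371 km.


r = 27664.7280 km
T = 763.2197 min
Eclipse fraction = arcsin(R_E/r)/pi = arcsin(6371.0000/27664.7280)/pi
= arcsin(0.2302932)/pi = 0.07396854
Eclipse duration = 0.07396854 * 763.2197 = 56.4542 min

56.4542 minutes


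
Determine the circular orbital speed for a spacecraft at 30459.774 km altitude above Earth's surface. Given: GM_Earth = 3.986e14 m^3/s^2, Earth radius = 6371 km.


r = R_E + alt = 6371.0 + 30459.774 = 36830.7740 km = 3.6830774e+07 m
v = sqrt(mu/r) = sqrt(3.986e14 / 3.6830774e+07) = 3289.7525 m/s = 3.2898 km/s

3.2898 km/s


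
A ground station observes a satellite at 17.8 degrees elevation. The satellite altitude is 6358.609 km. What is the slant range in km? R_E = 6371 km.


h = 6358.609 km, el = 17.8 deg
d = -R_E*sin(el) + sqrt((R_E*sin(el))^2 + 2*R_E*h + h^2)
d = -6371.0000*sin(0.3106686) + sqrt((6371.0000*0.3056953)^2 + 2*6371.0000*6358.609 + 6358.609^2)
d = 9243.7686 km

9243.7686 km


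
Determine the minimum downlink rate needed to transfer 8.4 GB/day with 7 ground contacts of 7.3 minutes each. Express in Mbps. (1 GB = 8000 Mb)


total contact time = 7 * 7.3 * 60 = 3066.0000 s
data = 8.4 GB = 67200.0000 Mb
rate = 67200.0000 / 3066.0000 = 21.9178 Mbps

21.9178 Mbps


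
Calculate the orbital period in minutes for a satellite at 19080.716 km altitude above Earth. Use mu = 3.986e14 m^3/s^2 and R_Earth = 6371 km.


r = 25451.7160 km = 2.5451716e+07 m
T = 2*pi*sqrt(r^3/mu) = 2*pi*sqrt(1.6487363e+22 / 3.986e14)
T = 40409.8114 s = 673.4969 min

673.4969 minutes


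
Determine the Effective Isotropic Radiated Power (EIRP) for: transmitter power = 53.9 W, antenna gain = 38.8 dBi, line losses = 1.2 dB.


Pt = 53.9 W = 17.3159 dBW
EIRP = Pt_dBW + Gt - losses = 17.3159 + 38.8 - 1.2 = 54.9159 dBW

54.9159 dBW


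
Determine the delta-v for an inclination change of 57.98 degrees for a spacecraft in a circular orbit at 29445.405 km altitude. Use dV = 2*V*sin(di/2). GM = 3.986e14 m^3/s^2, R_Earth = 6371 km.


r = 35816.4050 km = 3.5816405e+07 m
V = sqrt(mu/r) = 3336.0124 m/s
di = 57.98 deg = 1.0119 rad
dV = 2*V*sin(di/2) = 2*3336.0124*sin(0.505971)
dV = 3233.6432 m/s = 3.2336 km/s

3.2336 km/s


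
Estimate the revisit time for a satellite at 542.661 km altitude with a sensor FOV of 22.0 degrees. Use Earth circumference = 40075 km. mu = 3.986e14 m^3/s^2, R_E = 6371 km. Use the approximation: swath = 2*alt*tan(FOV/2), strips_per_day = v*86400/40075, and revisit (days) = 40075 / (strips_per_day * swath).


swath = 2*542.661*tan(0.1919862) = 210.9652 km
v = sqrt(mu/r) = 7593.0211 m/s = 7.5930 km/s
strips/day = v*86400/40075 = 7.5930*86400/40075 = 16.3702
coverage/day = strips * swath = 16.3702 * 210.9652 = 3453.5496 km
revisit = 40075 / 3453.5496 = 11.6040 days

11.6040 days


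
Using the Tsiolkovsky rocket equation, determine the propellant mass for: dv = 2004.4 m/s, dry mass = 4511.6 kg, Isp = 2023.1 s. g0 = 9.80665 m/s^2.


ve = Isp * g0 = 2023.1 * 9.80665 = 19839.833615 m/s
mass ratio = exp(dv/ve) = exp(2004.4/19839.833615) = 1.10630881
m_prop = m_dry * (mr - 1) = 4511.6 * (1.10630881 - 1)
m_prop = 479.6228 kg

479.6228 kg


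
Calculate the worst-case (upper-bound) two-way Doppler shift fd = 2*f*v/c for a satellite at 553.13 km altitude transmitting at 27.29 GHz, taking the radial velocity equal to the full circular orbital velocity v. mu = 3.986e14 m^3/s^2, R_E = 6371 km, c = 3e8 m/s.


r = 6.92413e+06 m
v = sqrt(mu/r) = 7587.2788 m/s (worst-case radial velocity)
f = 27.29 GHz = 2.729e+10 Hz
fd = 2*f*v/c = 2*2.729e+10*7587.2788/3.0e+08
fd = 1.3803789e+06 Hz

1.3804e+06 Hz


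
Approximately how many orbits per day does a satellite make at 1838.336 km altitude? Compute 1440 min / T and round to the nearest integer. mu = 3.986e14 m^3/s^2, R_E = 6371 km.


r = 8.209336e+06 m
T = 2*pi*sqrt(r^3/mu) = 7402.4123 s = 123.3735 min
revs/day = 1440 / 123.3735 = 11.6719
Rounded: 12 revolutions per day

12 revolutions per day


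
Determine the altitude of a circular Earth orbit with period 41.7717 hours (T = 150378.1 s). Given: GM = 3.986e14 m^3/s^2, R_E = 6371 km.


T = 150378.1 s
r = (mu*T^2/(4*pi^2))^(1/3) = (3.986e14 * 150378.1^2 / (4*pi^2))^(1/3)
r = 6.1119846e+07 m = 61119.8455 km
alt = r - R_E = 61119.8455 - 6371 = 54748.8455 km

54748.8455 km


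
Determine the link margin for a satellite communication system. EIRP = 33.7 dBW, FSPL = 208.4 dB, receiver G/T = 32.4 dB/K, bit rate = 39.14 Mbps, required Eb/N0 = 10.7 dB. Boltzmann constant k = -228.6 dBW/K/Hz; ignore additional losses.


C/N0 = EIRP - FSPL + G/T - k = 33.7 - 208.4 + 32.4 - (-228.6)
C/N0 = 86.3000 dB-Hz
R_b = 39.14 Mbps = 3.914e+07 bps -> 10*log10(R_b) = 75.9262 dB-Hz
Eb/N0 = C/N0 - 10*log10(R_b) = 86.3000 - 75.9262 = 10.3738 dB
Margin = Eb/N0 - Eb/N0_req = 10.3738 - 10.7 = -0.3262082 dB (negative margin: link does not close)

-0.3262 dB


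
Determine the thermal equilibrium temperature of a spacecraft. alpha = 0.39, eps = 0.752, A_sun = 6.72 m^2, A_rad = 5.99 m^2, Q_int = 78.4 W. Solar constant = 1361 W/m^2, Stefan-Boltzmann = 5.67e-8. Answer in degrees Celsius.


Numerator = alpha*S*A_sun + Q_int = 0.39*1361*6.72 + 78.4 = 3645.3088 W
Denominator = eps*sigma*A_rad = 0.752*5.67e-8*5.99 = 2.5540402e-07 W/K^4
T^4 = 1.4272715e+10 K^4
T = 345.6421 K = 72.4921 C

72.4921 degrees Celsius


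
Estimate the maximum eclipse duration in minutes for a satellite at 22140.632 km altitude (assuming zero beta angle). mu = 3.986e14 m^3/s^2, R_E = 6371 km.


r = 28511.6320 km
T = 798.5334 min
Eclipse fraction = arcsin(R_E/r)/pi = arcsin(6371.0000/28511.6320)/pi
= arcsin(0.2234527)/pi = 0.07173281
Eclipse duration = 0.07173281 * 798.5334 = 57.2810 min

57.2810 minutes
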